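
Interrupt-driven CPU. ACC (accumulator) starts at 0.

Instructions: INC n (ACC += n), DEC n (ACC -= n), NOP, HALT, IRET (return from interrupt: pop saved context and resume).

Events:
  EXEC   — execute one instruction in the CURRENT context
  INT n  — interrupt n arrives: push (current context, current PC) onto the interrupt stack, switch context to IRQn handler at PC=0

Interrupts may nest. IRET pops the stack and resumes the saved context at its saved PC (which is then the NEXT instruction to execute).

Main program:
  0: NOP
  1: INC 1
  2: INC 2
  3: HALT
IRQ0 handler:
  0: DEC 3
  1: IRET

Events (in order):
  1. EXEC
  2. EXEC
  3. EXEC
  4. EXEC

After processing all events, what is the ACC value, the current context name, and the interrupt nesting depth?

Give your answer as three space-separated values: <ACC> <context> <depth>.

Event 1 (EXEC): [MAIN] PC=0: NOP
Event 2 (EXEC): [MAIN] PC=1: INC 1 -> ACC=1
Event 3 (EXEC): [MAIN] PC=2: INC 2 -> ACC=3
Event 4 (EXEC): [MAIN] PC=3: HALT

Answer: 3 MAIN 0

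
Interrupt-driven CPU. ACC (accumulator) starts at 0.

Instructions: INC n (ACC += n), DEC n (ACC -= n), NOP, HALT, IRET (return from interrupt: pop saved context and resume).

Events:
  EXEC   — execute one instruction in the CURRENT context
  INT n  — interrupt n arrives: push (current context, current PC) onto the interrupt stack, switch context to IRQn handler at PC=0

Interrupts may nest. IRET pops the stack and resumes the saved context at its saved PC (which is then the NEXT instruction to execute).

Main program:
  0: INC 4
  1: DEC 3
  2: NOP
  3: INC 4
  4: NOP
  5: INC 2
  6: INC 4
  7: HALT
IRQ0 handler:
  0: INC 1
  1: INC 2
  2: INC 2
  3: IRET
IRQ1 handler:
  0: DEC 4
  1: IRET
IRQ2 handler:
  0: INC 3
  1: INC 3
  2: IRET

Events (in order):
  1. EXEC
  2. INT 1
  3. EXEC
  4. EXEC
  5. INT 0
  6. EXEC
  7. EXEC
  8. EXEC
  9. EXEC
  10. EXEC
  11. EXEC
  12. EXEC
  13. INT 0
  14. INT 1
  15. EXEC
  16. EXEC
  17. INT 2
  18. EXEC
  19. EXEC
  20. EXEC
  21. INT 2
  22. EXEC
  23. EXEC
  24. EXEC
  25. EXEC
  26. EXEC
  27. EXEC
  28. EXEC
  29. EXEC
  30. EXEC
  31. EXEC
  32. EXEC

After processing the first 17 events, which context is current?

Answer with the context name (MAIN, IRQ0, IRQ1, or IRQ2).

Answer: IRQ2

Derivation:
Event 1 (EXEC): [MAIN] PC=0: INC 4 -> ACC=4
Event 2 (INT 1): INT 1 arrives: push (MAIN, PC=1), enter IRQ1 at PC=0 (depth now 1)
Event 3 (EXEC): [IRQ1] PC=0: DEC 4 -> ACC=0
Event 4 (EXEC): [IRQ1] PC=1: IRET -> resume MAIN at PC=1 (depth now 0)
Event 5 (INT 0): INT 0 arrives: push (MAIN, PC=1), enter IRQ0 at PC=0 (depth now 1)
Event 6 (EXEC): [IRQ0] PC=0: INC 1 -> ACC=1
Event 7 (EXEC): [IRQ0] PC=1: INC 2 -> ACC=3
Event 8 (EXEC): [IRQ0] PC=2: INC 2 -> ACC=5
Event 9 (EXEC): [IRQ0] PC=3: IRET -> resume MAIN at PC=1 (depth now 0)
Event 10 (EXEC): [MAIN] PC=1: DEC 3 -> ACC=2
Event 11 (EXEC): [MAIN] PC=2: NOP
Event 12 (EXEC): [MAIN] PC=3: INC 4 -> ACC=6
Event 13 (INT 0): INT 0 arrives: push (MAIN, PC=4), enter IRQ0 at PC=0 (depth now 1)
Event 14 (INT 1): INT 1 arrives: push (IRQ0, PC=0), enter IRQ1 at PC=0 (depth now 2)
Event 15 (EXEC): [IRQ1] PC=0: DEC 4 -> ACC=2
Event 16 (EXEC): [IRQ1] PC=1: IRET -> resume IRQ0 at PC=0 (depth now 1)
Event 17 (INT 2): INT 2 arrives: push (IRQ0, PC=0), enter IRQ2 at PC=0 (depth now 2)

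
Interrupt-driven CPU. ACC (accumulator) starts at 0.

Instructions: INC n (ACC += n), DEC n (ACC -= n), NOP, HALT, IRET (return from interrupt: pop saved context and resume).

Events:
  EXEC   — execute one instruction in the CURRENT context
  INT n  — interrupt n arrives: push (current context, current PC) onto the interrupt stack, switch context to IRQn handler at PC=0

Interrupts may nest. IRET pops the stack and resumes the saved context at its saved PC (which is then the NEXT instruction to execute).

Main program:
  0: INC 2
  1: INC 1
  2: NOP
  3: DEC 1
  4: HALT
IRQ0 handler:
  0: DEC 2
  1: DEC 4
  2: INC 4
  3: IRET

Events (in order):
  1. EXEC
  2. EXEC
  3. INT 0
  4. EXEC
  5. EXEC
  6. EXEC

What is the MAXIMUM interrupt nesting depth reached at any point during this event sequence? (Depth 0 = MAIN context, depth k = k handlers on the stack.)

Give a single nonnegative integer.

Event 1 (EXEC): [MAIN] PC=0: INC 2 -> ACC=2 [depth=0]
Event 2 (EXEC): [MAIN] PC=1: INC 1 -> ACC=3 [depth=0]
Event 3 (INT 0): INT 0 arrives: push (MAIN, PC=2), enter IRQ0 at PC=0 (depth now 1) [depth=1]
Event 4 (EXEC): [IRQ0] PC=0: DEC 2 -> ACC=1 [depth=1]
Event 5 (EXEC): [IRQ0] PC=1: DEC 4 -> ACC=-3 [depth=1]
Event 6 (EXEC): [IRQ0] PC=2: INC 4 -> ACC=1 [depth=1]
Max depth observed: 1

Answer: 1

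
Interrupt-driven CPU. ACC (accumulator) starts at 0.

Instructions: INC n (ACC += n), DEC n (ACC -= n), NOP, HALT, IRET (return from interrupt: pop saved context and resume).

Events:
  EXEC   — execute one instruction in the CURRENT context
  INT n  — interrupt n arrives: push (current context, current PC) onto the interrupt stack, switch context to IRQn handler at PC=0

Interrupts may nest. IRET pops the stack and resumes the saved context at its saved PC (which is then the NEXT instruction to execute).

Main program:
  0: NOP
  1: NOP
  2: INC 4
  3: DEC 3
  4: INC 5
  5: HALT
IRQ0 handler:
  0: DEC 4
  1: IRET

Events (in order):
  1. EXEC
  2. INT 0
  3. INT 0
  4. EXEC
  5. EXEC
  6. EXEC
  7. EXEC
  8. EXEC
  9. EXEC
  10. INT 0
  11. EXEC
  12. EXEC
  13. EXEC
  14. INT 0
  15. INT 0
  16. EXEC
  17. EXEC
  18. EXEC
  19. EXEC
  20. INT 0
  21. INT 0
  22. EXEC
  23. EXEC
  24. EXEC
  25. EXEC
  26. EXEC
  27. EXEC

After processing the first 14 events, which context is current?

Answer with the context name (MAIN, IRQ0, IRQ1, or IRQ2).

Answer: IRQ0

Derivation:
Event 1 (EXEC): [MAIN] PC=0: NOP
Event 2 (INT 0): INT 0 arrives: push (MAIN, PC=1), enter IRQ0 at PC=0 (depth now 1)
Event 3 (INT 0): INT 0 arrives: push (IRQ0, PC=0), enter IRQ0 at PC=0 (depth now 2)
Event 4 (EXEC): [IRQ0] PC=0: DEC 4 -> ACC=-4
Event 5 (EXEC): [IRQ0] PC=1: IRET -> resume IRQ0 at PC=0 (depth now 1)
Event 6 (EXEC): [IRQ0] PC=0: DEC 4 -> ACC=-8
Event 7 (EXEC): [IRQ0] PC=1: IRET -> resume MAIN at PC=1 (depth now 0)
Event 8 (EXEC): [MAIN] PC=1: NOP
Event 9 (EXEC): [MAIN] PC=2: INC 4 -> ACC=-4
Event 10 (INT 0): INT 0 arrives: push (MAIN, PC=3), enter IRQ0 at PC=0 (depth now 1)
Event 11 (EXEC): [IRQ0] PC=0: DEC 4 -> ACC=-8
Event 12 (EXEC): [IRQ0] PC=1: IRET -> resume MAIN at PC=3 (depth now 0)
Event 13 (EXEC): [MAIN] PC=3: DEC 3 -> ACC=-11
Event 14 (INT 0): INT 0 arrives: push (MAIN, PC=4), enter IRQ0 at PC=0 (depth now 1)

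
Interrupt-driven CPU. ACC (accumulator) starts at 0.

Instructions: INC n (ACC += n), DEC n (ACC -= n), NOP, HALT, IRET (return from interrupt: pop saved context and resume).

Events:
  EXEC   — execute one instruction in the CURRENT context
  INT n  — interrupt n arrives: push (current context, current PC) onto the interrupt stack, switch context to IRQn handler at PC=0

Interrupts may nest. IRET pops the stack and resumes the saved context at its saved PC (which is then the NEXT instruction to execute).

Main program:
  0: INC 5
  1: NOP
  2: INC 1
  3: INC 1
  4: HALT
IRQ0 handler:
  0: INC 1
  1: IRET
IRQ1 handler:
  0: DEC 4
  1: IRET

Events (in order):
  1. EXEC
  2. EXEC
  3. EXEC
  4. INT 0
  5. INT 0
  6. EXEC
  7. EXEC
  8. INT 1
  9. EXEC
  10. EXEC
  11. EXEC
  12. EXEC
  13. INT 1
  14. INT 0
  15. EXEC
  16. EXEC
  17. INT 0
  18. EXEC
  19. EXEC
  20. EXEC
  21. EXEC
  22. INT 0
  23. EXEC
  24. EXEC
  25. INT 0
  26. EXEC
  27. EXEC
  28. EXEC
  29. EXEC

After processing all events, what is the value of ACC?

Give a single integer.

Answer: 5

Derivation:
Event 1 (EXEC): [MAIN] PC=0: INC 5 -> ACC=5
Event 2 (EXEC): [MAIN] PC=1: NOP
Event 3 (EXEC): [MAIN] PC=2: INC 1 -> ACC=6
Event 4 (INT 0): INT 0 arrives: push (MAIN, PC=3), enter IRQ0 at PC=0 (depth now 1)
Event 5 (INT 0): INT 0 arrives: push (IRQ0, PC=0), enter IRQ0 at PC=0 (depth now 2)
Event 6 (EXEC): [IRQ0] PC=0: INC 1 -> ACC=7
Event 7 (EXEC): [IRQ0] PC=1: IRET -> resume IRQ0 at PC=0 (depth now 1)
Event 8 (INT 1): INT 1 arrives: push (IRQ0, PC=0), enter IRQ1 at PC=0 (depth now 2)
Event 9 (EXEC): [IRQ1] PC=0: DEC 4 -> ACC=3
Event 10 (EXEC): [IRQ1] PC=1: IRET -> resume IRQ0 at PC=0 (depth now 1)
Event 11 (EXEC): [IRQ0] PC=0: INC 1 -> ACC=4
Event 12 (EXEC): [IRQ0] PC=1: IRET -> resume MAIN at PC=3 (depth now 0)
Event 13 (INT 1): INT 1 arrives: push (MAIN, PC=3), enter IRQ1 at PC=0 (depth now 1)
Event 14 (INT 0): INT 0 arrives: push (IRQ1, PC=0), enter IRQ0 at PC=0 (depth now 2)
Event 15 (EXEC): [IRQ0] PC=0: INC 1 -> ACC=5
Event 16 (EXEC): [IRQ0] PC=1: IRET -> resume IRQ1 at PC=0 (depth now 1)
Event 17 (INT 0): INT 0 arrives: push (IRQ1, PC=0), enter IRQ0 at PC=0 (depth now 2)
Event 18 (EXEC): [IRQ0] PC=0: INC 1 -> ACC=6
Event 19 (EXEC): [IRQ0] PC=1: IRET -> resume IRQ1 at PC=0 (depth now 1)
Event 20 (EXEC): [IRQ1] PC=0: DEC 4 -> ACC=2
Event 21 (EXEC): [IRQ1] PC=1: IRET -> resume MAIN at PC=3 (depth now 0)
Event 22 (INT 0): INT 0 arrives: push (MAIN, PC=3), enter IRQ0 at PC=0 (depth now 1)
Event 23 (EXEC): [IRQ0] PC=0: INC 1 -> ACC=3
Event 24 (EXEC): [IRQ0] PC=1: IRET -> resume MAIN at PC=3 (depth now 0)
Event 25 (INT 0): INT 0 arrives: push (MAIN, PC=3), enter IRQ0 at PC=0 (depth now 1)
Event 26 (EXEC): [IRQ0] PC=0: INC 1 -> ACC=4
Event 27 (EXEC): [IRQ0] PC=1: IRET -> resume MAIN at PC=3 (depth now 0)
Event 28 (EXEC): [MAIN] PC=3: INC 1 -> ACC=5
Event 29 (EXEC): [MAIN] PC=4: HALT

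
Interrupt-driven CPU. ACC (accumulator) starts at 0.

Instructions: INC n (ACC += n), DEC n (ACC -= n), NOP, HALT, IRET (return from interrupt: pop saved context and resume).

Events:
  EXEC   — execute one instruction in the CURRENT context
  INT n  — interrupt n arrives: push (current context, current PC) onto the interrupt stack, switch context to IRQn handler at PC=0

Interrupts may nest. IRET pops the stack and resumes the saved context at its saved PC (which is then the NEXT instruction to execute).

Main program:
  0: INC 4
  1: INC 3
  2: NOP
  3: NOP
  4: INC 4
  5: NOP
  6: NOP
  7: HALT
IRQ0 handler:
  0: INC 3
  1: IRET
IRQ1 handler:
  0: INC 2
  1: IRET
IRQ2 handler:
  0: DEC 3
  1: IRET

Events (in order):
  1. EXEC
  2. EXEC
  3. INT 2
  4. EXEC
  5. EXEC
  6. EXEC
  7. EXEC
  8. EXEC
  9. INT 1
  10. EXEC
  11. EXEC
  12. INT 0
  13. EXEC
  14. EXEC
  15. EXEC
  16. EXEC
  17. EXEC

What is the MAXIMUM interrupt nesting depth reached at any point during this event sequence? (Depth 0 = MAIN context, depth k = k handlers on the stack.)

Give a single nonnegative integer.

Event 1 (EXEC): [MAIN] PC=0: INC 4 -> ACC=4 [depth=0]
Event 2 (EXEC): [MAIN] PC=1: INC 3 -> ACC=7 [depth=0]
Event 3 (INT 2): INT 2 arrives: push (MAIN, PC=2), enter IRQ2 at PC=0 (depth now 1) [depth=1]
Event 4 (EXEC): [IRQ2] PC=0: DEC 3 -> ACC=4 [depth=1]
Event 5 (EXEC): [IRQ2] PC=1: IRET -> resume MAIN at PC=2 (depth now 0) [depth=0]
Event 6 (EXEC): [MAIN] PC=2: NOP [depth=0]
Event 7 (EXEC): [MAIN] PC=3: NOP [depth=0]
Event 8 (EXEC): [MAIN] PC=4: INC 4 -> ACC=8 [depth=0]
Event 9 (INT 1): INT 1 arrives: push (MAIN, PC=5), enter IRQ1 at PC=0 (depth now 1) [depth=1]
Event 10 (EXEC): [IRQ1] PC=0: INC 2 -> ACC=10 [depth=1]
Event 11 (EXEC): [IRQ1] PC=1: IRET -> resume MAIN at PC=5 (depth now 0) [depth=0]
Event 12 (INT 0): INT 0 arrives: push (MAIN, PC=5), enter IRQ0 at PC=0 (depth now 1) [depth=1]
Event 13 (EXEC): [IRQ0] PC=0: INC 3 -> ACC=13 [depth=1]
Event 14 (EXEC): [IRQ0] PC=1: IRET -> resume MAIN at PC=5 (depth now 0) [depth=0]
Event 15 (EXEC): [MAIN] PC=5: NOP [depth=0]
Event 16 (EXEC): [MAIN] PC=6: NOP [depth=0]
Event 17 (EXEC): [MAIN] PC=7: HALT [depth=0]
Max depth observed: 1

Answer: 1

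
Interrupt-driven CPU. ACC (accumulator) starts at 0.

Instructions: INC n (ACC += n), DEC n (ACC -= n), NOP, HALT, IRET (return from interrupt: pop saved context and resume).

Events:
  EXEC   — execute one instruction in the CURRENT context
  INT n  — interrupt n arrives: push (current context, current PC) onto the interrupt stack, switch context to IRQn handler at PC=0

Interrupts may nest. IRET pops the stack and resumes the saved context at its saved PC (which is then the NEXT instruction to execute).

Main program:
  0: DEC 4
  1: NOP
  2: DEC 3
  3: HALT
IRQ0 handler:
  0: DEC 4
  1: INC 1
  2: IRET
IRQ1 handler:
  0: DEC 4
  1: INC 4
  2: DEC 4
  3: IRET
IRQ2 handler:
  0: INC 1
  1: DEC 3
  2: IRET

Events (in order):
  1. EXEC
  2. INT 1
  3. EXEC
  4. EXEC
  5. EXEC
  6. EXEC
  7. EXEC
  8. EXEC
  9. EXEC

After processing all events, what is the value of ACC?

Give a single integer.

Event 1 (EXEC): [MAIN] PC=0: DEC 4 -> ACC=-4
Event 2 (INT 1): INT 1 arrives: push (MAIN, PC=1), enter IRQ1 at PC=0 (depth now 1)
Event 3 (EXEC): [IRQ1] PC=0: DEC 4 -> ACC=-8
Event 4 (EXEC): [IRQ1] PC=1: INC 4 -> ACC=-4
Event 5 (EXEC): [IRQ1] PC=2: DEC 4 -> ACC=-8
Event 6 (EXEC): [IRQ1] PC=3: IRET -> resume MAIN at PC=1 (depth now 0)
Event 7 (EXEC): [MAIN] PC=1: NOP
Event 8 (EXEC): [MAIN] PC=2: DEC 3 -> ACC=-11
Event 9 (EXEC): [MAIN] PC=3: HALT

Answer: -11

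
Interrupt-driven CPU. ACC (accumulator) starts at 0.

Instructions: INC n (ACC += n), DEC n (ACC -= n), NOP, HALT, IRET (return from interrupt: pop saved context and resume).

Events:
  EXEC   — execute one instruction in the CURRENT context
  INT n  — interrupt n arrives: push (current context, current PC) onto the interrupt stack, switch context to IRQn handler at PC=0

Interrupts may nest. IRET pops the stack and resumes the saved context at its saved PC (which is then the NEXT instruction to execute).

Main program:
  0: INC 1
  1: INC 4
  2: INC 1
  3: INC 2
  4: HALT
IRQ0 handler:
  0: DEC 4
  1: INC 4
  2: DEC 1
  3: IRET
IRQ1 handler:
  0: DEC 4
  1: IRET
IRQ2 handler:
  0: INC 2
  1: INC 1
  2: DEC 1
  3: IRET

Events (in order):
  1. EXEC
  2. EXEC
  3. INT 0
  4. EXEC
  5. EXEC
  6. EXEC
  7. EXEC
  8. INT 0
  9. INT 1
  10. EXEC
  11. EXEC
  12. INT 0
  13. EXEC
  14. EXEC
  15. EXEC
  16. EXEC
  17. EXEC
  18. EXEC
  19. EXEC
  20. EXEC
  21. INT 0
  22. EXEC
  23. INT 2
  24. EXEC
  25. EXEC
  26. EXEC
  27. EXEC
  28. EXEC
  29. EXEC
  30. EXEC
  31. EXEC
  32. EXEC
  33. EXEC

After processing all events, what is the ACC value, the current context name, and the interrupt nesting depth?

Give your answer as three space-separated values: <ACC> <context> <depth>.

Answer: 2 MAIN 0

Derivation:
Event 1 (EXEC): [MAIN] PC=0: INC 1 -> ACC=1
Event 2 (EXEC): [MAIN] PC=1: INC 4 -> ACC=5
Event 3 (INT 0): INT 0 arrives: push (MAIN, PC=2), enter IRQ0 at PC=0 (depth now 1)
Event 4 (EXEC): [IRQ0] PC=0: DEC 4 -> ACC=1
Event 5 (EXEC): [IRQ0] PC=1: INC 4 -> ACC=5
Event 6 (EXEC): [IRQ0] PC=2: DEC 1 -> ACC=4
Event 7 (EXEC): [IRQ0] PC=3: IRET -> resume MAIN at PC=2 (depth now 0)
Event 8 (INT 0): INT 0 arrives: push (MAIN, PC=2), enter IRQ0 at PC=0 (depth now 1)
Event 9 (INT 1): INT 1 arrives: push (IRQ0, PC=0), enter IRQ1 at PC=0 (depth now 2)
Event 10 (EXEC): [IRQ1] PC=0: DEC 4 -> ACC=0
Event 11 (EXEC): [IRQ1] PC=1: IRET -> resume IRQ0 at PC=0 (depth now 1)
Event 12 (INT 0): INT 0 arrives: push (IRQ0, PC=0), enter IRQ0 at PC=0 (depth now 2)
Event 13 (EXEC): [IRQ0] PC=0: DEC 4 -> ACC=-4
Event 14 (EXEC): [IRQ0] PC=1: INC 4 -> ACC=0
Event 15 (EXEC): [IRQ0] PC=2: DEC 1 -> ACC=-1
Event 16 (EXEC): [IRQ0] PC=3: IRET -> resume IRQ0 at PC=0 (depth now 1)
Event 17 (EXEC): [IRQ0] PC=0: DEC 4 -> ACC=-5
Event 18 (EXEC): [IRQ0] PC=1: INC 4 -> ACC=-1
Event 19 (EXEC): [IRQ0] PC=2: DEC 1 -> ACC=-2
Event 20 (EXEC): [IRQ0] PC=3: IRET -> resume MAIN at PC=2 (depth now 0)
Event 21 (INT 0): INT 0 arrives: push (MAIN, PC=2), enter IRQ0 at PC=0 (depth now 1)
Event 22 (EXEC): [IRQ0] PC=0: DEC 4 -> ACC=-6
Event 23 (INT 2): INT 2 arrives: push (IRQ0, PC=1), enter IRQ2 at PC=0 (depth now 2)
Event 24 (EXEC): [IRQ2] PC=0: INC 2 -> ACC=-4
Event 25 (EXEC): [IRQ2] PC=1: INC 1 -> ACC=-3
Event 26 (EXEC): [IRQ2] PC=2: DEC 1 -> ACC=-4
Event 27 (EXEC): [IRQ2] PC=3: IRET -> resume IRQ0 at PC=1 (depth now 1)
Event 28 (EXEC): [IRQ0] PC=1: INC 4 -> ACC=0
Event 29 (EXEC): [IRQ0] PC=2: DEC 1 -> ACC=-1
Event 30 (EXEC): [IRQ0] PC=3: IRET -> resume MAIN at PC=2 (depth now 0)
Event 31 (EXEC): [MAIN] PC=2: INC 1 -> ACC=0
Event 32 (EXEC): [MAIN] PC=3: INC 2 -> ACC=2
Event 33 (EXEC): [MAIN] PC=4: HALT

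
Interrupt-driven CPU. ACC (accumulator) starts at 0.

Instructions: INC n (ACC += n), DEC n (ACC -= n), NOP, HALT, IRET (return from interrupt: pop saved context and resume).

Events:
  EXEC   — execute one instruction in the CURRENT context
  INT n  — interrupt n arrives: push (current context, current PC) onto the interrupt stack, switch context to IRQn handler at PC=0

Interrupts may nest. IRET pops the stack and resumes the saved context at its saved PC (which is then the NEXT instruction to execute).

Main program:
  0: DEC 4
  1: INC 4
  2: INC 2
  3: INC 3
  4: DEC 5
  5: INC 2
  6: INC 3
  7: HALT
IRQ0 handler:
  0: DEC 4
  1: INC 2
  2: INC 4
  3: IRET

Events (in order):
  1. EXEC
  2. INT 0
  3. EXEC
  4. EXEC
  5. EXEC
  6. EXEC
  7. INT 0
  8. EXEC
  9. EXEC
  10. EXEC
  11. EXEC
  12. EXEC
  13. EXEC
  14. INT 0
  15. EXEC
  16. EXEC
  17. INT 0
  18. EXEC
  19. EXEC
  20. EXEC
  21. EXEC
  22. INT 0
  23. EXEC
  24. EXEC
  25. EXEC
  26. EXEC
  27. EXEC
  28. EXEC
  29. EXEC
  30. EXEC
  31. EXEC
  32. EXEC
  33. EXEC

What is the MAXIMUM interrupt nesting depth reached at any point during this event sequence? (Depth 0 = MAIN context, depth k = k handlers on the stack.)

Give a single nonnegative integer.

Answer: 2

Derivation:
Event 1 (EXEC): [MAIN] PC=0: DEC 4 -> ACC=-4 [depth=0]
Event 2 (INT 0): INT 0 arrives: push (MAIN, PC=1), enter IRQ0 at PC=0 (depth now 1) [depth=1]
Event 3 (EXEC): [IRQ0] PC=0: DEC 4 -> ACC=-8 [depth=1]
Event 4 (EXEC): [IRQ0] PC=1: INC 2 -> ACC=-6 [depth=1]
Event 5 (EXEC): [IRQ0] PC=2: INC 4 -> ACC=-2 [depth=1]
Event 6 (EXEC): [IRQ0] PC=3: IRET -> resume MAIN at PC=1 (depth now 0) [depth=0]
Event 7 (INT 0): INT 0 arrives: push (MAIN, PC=1), enter IRQ0 at PC=0 (depth now 1) [depth=1]
Event 8 (EXEC): [IRQ0] PC=0: DEC 4 -> ACC=-6 [depth=1]
Event 9 (EXEC): [IRQ0] PC=1: INC 2 -> ACC=-4 [depth=1]
Event 10 (EXEC): [IRQ0] PC=2: INC 4 -> ACC=0 [depth=1]
Event 11 (EXEC): [IRQ0] PC=3: IRET -> resume MAIN at PC=1 (depth now 0) [depth=0]
Event 12 (EXEC): [MAIN] PC=1: INC 4 -> ACC=4 [depth=0]
Event 13 (EXEC): [MAIN] PC=2: INC 2 -> ACC=6 [depth=0]
Event 14 (INT 0): INT 0 arrives: push (MAIN, PC=3), enter IRQ0 at PC=0 (depth now 1) [depth=1]
Event 15 (EXEC): [IRQ0] PC=0: DEC 4 -> ACC=2 [depth=1]
Event 16 (EXEC): [IRQ0] PC=1: INC 2 -> ACC=4 [depth=1]
Event 17 (INT 0): INT 0 arrives: push (IRQ0, PC=2), enter IRQ0 at PC=0 (depth now 2) [depth=2]
Event 18 (EXEC): [IRQ0] PC=0: DEC 4 -> ACC=0 [depth=2]
Event 19 (EXEC): [IRQ0] PC=1: INC 2 -> ACC=2 [depth=2]
Event 20 (EXEC): [IRQ0] PC=2: INC 4 -> ACC=6 [depth=2]
Event 21 (EXEC): [IRQ0] PC=3: IRET -> resume IRQ0 at PC=2 (depth now 1) [depth=1]
Event 22 (INT 0): INT 0 arrives: push (IRQ0, PC=2), enter IRQ0 at PC=0 (depth now 2) [depth=2]
Event 23 (EXEC): [IRQ0] PC=0: DEC 4 -> ACC=2 [depth=2]
Event 24 (EXEC): [IRQ0] PC=1: INC 2 -> ACC=4 [depth=2]
Event 25 (EXEC): [IRQ0] PC=2: INC 4 -> ACC=8 [depth=2]
Event 26 (EXEC): [IRQ0] PC=3: IRET -> resume IRQ0 at PC=2 (depth now 1) [depth=1]
Event 27 (EXEC): [IRQ0] PC=2: INC 4 -> ACC=12 [depth=1]
Event 28 (EXEC): [IRQ0] PC=3: IRET -> resume MAIN at PC=3 (depth now 0) [depth=0]
Event 29 (EXEC): [MAIN] PC=3: INC 3 -> ACC=15 [depth=0]
Event 30 (EXEC): [MAIN] PC=4: DEC 5 -> ACC=10 [depth=0]
Event 31 (EXEC): [MAIN] PC=5: INC 2 -> ACC=12 [depth=0]
Event 32 (EXEC): [MAIN] PC=6: INC 3 -> ACC=15 [depth=0]
Event 33 (EXEC): [MAIN] PC=7: HALT [depth=0]
Max depth observed: 2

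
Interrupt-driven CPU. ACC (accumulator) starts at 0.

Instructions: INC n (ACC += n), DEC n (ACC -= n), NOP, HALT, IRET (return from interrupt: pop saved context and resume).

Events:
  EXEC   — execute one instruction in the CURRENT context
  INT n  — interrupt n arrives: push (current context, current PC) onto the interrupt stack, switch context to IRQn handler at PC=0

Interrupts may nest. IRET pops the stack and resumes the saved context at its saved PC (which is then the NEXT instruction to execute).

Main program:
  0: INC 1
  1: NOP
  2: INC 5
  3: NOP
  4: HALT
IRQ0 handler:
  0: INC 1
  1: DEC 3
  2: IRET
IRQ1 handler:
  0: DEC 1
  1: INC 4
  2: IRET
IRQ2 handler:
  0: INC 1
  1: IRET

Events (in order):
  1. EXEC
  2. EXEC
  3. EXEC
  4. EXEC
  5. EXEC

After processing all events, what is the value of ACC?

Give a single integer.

Event 1 (EXEC): [MAIN] PC=0: INC 1 -> ACC=1
Event 2 (EXEC): [MAIN] PC=1: NOP
Event 3 (EXEC): [MAIN] PC=2: INC 5 -> ACC=6
Event 4 (EXEC): [MAIN] PC=3: NOP
Event 5 (EXEC): [MAIN] PC=4: HALT

Answer: 6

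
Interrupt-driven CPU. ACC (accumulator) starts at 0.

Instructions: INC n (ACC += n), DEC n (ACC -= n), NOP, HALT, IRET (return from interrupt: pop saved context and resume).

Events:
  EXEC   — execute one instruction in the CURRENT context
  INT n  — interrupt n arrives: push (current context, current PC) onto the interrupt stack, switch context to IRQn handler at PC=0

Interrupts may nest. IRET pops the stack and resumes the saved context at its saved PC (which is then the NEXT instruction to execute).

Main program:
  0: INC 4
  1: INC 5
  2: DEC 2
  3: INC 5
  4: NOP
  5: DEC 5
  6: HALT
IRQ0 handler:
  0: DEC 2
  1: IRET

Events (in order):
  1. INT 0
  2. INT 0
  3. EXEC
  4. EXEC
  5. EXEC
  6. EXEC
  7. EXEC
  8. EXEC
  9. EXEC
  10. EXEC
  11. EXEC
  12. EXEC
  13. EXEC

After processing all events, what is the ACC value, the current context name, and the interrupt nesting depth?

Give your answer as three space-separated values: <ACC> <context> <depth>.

Event 1 (INT 0): INT 0 arrives: push (MAIN, PC=0), enter IRQ0 at PC=0 (depth now 1)
Event 2 (INT 0): INT 0 arrives: push (IRQ0, PC=0), enter IRQ0 at PC=0 (depth now 2)
Event 3 (EXEC): [IRQ0] PC=0: DEC 2 -> ACC=-2
Event 4 (EXEC): [IRQ0] PC=1: IRET -> resume IRQ0 at PC=0 (depth now 1)
Event 5 (EXEC): [IRQ0] PC=0: DEC 2 -> ACC=-4
Event 6 (EXEC): [IRQ0] PC=1: IRET -> resume MAIN at PC=0 (depth now 0)
Event 7 (EXEC): [MAIN] PC=0: INC 4 -> ACC=0
Event 8 (EXEC): [MAIN] PC=1: INC 5 -> ACC=5
Event 9 (EXEC): [MAIN] PC=2: DEC 2 -> ACC=3
Event 10 (EXEC): [MAIN] PC=3: INC 5 -> ACC=8
Event 11 (EXEC): [MAIN] PC=4: NOP
Event 12 (EXEC): [MAIN] PC=5: DEC 5 -> ACC=3
Event 13 (EXEC): [MAIN] PC=6: HALT

Answer: 3 MAIN 0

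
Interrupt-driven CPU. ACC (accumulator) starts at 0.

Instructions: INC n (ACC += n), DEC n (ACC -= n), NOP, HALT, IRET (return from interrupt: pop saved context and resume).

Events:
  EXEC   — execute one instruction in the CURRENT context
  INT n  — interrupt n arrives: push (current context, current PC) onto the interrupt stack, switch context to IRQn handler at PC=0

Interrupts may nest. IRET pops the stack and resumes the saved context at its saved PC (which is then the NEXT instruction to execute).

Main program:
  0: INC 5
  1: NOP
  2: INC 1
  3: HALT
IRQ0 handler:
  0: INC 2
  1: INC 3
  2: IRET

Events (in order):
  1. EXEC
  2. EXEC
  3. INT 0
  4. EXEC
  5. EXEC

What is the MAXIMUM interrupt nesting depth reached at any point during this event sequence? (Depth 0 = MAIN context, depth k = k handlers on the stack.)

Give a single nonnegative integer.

Event 1 (EXEC): [MAIN] PC=0: INC 5 -> ACC=5 [depth=0]
Event 2 (EXEC): [MAIN] PC=1: NOP [depth=0]
Event 3 (INT 0): INT 0 arrives: push (MAIN, PC=2), enter IRQ0 at PC=0 (depth now 1) [depth=1]
Event 4 (EXEC): [IRQ0] PC=0: INC 2 -> ACC=7 [depth=1]
Event 5 (EXEC): [IRQ0] PC=1: INC 3 -> ACC=10 [depth=1]
Max depth observed: 1

Answer: 1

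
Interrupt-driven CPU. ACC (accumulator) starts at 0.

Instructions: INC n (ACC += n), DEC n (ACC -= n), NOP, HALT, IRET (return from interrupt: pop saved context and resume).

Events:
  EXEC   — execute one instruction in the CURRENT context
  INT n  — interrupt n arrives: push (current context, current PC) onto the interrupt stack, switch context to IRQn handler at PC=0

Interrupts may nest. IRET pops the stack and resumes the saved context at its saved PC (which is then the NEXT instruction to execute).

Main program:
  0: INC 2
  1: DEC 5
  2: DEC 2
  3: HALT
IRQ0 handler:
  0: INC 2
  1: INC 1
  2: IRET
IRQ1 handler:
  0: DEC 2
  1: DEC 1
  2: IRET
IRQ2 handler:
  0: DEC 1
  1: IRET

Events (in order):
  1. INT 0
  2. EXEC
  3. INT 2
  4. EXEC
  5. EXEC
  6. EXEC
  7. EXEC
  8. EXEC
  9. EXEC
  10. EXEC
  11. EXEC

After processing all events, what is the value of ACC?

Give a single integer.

Event 1 (INT 0): INT 0 arrives: push (MAIN, PC=0), enter IRQ0 at PC=0 (depth now 1)
Event 2 (EXEC): [IRQ0] PC=0: INC 2 -> ACC=2
Event 3 (INT 2): INT 2 arrives: push (IRQ0, PC=1), enter IRQ2 at PC=0 (depth now 2)
Event 4 (EXEC): [IRQ2] PC=0: DEC 1 -> ACC=1
Event 5 (EXEC): [IRQ2] PC=1: IRET -> resume IRQ0 at PC=1 (depth now 1)
Event 6 (EXEC): [IRQ0] PC=1: INC 1 -> ACC=2
Event 7 (EXEC): [IRQ0] PC=2: IRET -> resume MAIN at PC=0 (depth now 0)
Event 8 (EXEC): [MAIN] PC=0: INC 2 -> ACC=4
Event 9 (EXEC): [MAIN] PC=1: DEC 5 -> ACC=-1
Event 10 (EXEC): [MAIN] PC=2: DEC 2 -> ACC=-3
Event 11 (EXEC): [MAIN] PC=3: HALT

Answer: -3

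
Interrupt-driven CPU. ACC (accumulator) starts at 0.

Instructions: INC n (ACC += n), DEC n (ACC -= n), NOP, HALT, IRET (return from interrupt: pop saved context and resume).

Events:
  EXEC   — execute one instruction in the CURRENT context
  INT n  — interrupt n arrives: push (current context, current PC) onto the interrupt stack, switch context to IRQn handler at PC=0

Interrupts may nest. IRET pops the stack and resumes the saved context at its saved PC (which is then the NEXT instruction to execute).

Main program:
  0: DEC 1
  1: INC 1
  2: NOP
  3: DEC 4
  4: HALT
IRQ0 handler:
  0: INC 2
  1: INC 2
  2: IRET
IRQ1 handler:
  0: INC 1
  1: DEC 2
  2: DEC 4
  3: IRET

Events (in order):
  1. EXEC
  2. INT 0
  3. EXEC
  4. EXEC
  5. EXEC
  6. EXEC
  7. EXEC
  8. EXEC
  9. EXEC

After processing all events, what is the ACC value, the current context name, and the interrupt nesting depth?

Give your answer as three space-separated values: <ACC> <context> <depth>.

Event 1 (EXEC): [MAIN] PC=0: DEC 1 -> ACC=-1
Event 2 (INT 0): INT 0 arrives: push (MAIN, PC=1), enter IRQ0 at PC=0 (depth now 1)
Event 3 (EXEC): [IRQ0] PC=0: INC 2 -> ACC=1
Event 4 (EXEC): [IRQ0] PC=1: INC 2 -> ACC=3
Event 5 (EXEC): [IRQ0] PC=2: IRET -> resume MAIN at PC=1 (depth now 0)
Event 6 (EXEC): [MAIN] PC=1: INC 1 -> ACC=4
Event 7 (EXEC): [MAIN] PC=2: NOP
Event 8 (EXEC): [MAIN] PC=3: DEC 4 -> ACC=0
Event 9 (EXEC): [MAIN] PC=4: HALT

Answer: 0 MAIN 0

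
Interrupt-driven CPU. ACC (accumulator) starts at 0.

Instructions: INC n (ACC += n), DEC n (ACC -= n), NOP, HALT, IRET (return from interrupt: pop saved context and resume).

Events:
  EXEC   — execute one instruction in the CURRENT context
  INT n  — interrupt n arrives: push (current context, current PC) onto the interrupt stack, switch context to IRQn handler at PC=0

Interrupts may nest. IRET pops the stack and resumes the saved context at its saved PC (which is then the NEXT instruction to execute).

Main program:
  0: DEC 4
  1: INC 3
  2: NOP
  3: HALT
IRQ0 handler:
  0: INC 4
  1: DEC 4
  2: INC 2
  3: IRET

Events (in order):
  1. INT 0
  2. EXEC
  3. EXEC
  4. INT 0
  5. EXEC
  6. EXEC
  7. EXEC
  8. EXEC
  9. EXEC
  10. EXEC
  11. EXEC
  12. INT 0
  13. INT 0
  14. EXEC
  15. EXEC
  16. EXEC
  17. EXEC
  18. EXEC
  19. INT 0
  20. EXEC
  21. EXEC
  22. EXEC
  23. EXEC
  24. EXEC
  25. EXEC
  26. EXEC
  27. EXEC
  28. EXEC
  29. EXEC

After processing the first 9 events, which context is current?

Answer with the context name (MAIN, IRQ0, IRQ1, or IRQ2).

Answer: IRQ0

Derivation:
Event 1 (INT 0): INT 0 arrives: push (MAIN, PC=0), enter IRQ0 at PC=0 (depth now 1)
Event 2 (EXEC): [IRQ0] PC=0: INC 4 -> ACC=4
Event 3 (EXEC): [IRQ0] PC=1: DEC 4 -> ACC=0
Event 4 (INT 0): INT 0 arrives: push (IRQ0, PC=2), enter IRQ0 at PC=0 (depth now 2)
Event 5 (EXEC): [IRQ0] PC=0: INC 4 -> ACC=4
Event 6 (EXEC): [IRQ0] PC=1: DEC 4 -> ACC=0
Event 7 (EXEC): [IRQ0] PC=2: INC 2 -> ACC=2
Event 8 (EXEC): [IRQ0] PC=3: IRET -> resume IRQ0 at PC=2 (depth now 1)
Event 9 (EXEC): [IRQ0] PC=2: INC 2 -> ACC=4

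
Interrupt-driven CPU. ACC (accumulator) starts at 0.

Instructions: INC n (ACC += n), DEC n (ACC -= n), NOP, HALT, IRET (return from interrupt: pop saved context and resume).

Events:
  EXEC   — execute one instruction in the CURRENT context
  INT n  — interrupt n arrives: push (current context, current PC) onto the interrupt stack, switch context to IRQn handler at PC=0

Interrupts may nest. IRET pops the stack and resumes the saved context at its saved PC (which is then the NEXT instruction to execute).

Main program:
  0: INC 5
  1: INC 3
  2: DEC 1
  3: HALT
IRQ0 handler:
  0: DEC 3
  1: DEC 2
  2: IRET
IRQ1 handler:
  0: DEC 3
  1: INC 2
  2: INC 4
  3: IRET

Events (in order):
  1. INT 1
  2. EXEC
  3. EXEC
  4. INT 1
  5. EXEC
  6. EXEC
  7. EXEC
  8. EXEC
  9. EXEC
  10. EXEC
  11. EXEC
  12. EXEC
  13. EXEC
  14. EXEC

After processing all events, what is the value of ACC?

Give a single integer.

Answer: 13

Derivation:
Event 1 (INT 1): INT 1 arrives: push (MAIN, PC=0), enter IRQ1 at PC=0 (depth now 1)
Event 2 (EXEC): [IRQ1] PC=0: DEC 3 -> ACC=-3
Event 3 (EXEC): [IRQ1] PC=1: INC 2 -> ACC=-1
Event 4 (INT 1): INT 1 arrives: push (IRQ1, PC=2), enter IRQ1 at PC=0 (depth now 2)
Event 5 (EXEC): [IRQ1] PC=0: DEC 3 -> ACC=-4
Event 6 (EXEC): [IRQ1] PC=1: INC 2 -> ACC=-2
Event 7 (EXEC): [IRQ1] PC=2: INC 4 -> ACC=2
Event 8 (EXEC): [IRQ1] PC=3: IRET -> resume IRQ1 at PC=2 (depth now 1)
Event 9 (EXEC): [IRQ1] PC=2: INC 4 -> ACC=6
Event 10 (EXEC): [IRQ1] PC=3: IRET -> resume MAIN at PC=0 (depth now 0)
Event 11 (EXEC): [MAIN] PC=0: INC 5 -> ACC=11
Event 12 (EXEC): [MAIN] PC=1: INC 3 -> ACC=14
Event 13 (EXEC): [MAIN] PC=2: DEC 1 -> ACC=13
Event 14 (EXEC): [MAIN] PC=3: HALT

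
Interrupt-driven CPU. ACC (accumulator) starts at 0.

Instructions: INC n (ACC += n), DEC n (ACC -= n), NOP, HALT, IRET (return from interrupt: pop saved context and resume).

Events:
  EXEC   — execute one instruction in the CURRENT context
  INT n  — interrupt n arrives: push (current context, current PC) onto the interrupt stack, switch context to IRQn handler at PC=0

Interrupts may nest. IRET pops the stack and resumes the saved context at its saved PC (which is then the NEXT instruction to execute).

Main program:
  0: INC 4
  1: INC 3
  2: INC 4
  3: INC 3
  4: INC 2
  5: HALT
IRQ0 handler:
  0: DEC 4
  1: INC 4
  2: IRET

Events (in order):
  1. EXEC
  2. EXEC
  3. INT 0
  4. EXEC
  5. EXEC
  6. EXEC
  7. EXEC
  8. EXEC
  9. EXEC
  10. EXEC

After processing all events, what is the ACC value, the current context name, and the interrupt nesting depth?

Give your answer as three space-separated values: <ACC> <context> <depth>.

Answer: 16 MAIN 0

Derivation:
Event 1 (EXEC): [MAIN] PC=0: INC 4 -> ACC=4
Event 2 (EXEC): [MAIN] PC=1: INC 3 -> ACC=7
Event 3 (INT 0): INT 0 arrives: push (MAIN, PC=2), enter IRQ0 at PC=0 (depth now 1)
Event 4 (EXEC): [IRQ0] PC=0: DEC 4 -> ACC=3
Event 5 (EXEC): [IRQ0] PC=1: INC 4 -> ACC=7
Event 6 (EXEC): [IRQ0] PC=2: IRET -> resume MAIN at PC=2 (depth now 0)
Event 7 (EXEC): [MAIN] PC=2: INC 4 -> ACC=11
Event 8 (EXEC): [MAIN] PC=3: INC 3 -> ACC=14
Event 9 (EXEC): [MAIN] PC=4: INC 2 -> ACC=16
Event 10 (EXEC): [MAIN] PC=5: HALT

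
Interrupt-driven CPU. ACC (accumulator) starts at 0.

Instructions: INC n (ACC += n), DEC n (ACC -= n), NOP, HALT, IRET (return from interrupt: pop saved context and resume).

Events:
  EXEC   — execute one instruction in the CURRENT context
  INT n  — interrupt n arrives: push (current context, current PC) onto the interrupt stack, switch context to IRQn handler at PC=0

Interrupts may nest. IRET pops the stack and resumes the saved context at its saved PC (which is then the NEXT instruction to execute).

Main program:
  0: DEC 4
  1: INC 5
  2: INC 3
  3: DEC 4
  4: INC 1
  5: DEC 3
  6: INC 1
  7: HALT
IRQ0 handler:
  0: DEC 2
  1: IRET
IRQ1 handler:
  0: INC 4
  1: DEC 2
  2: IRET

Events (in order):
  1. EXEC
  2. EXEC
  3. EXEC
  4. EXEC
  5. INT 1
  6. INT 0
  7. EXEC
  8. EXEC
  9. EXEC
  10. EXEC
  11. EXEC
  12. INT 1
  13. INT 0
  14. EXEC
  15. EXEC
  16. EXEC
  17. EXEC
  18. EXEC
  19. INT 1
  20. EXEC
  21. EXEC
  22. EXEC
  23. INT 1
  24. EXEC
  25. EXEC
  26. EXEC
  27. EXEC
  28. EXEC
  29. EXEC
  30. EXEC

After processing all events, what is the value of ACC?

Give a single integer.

Answer: 3

Derivation:
Event 1 (EXEC): [MAIN] PC=0: DEC 4 -> ACC=-4
Event 2 (EXEC): [MAIN] PC=1: INC 5 -> ACC=1
Event 3 (EXEC): [MAIN] PC=2: INC 3 -> ACC=4
Event 4 (EXEC): [MAIN] PC=3: DEC 4 -> ACC=0
Event 5 (INT 1): INT 1 arrives: push (MAIN, PC=4), enter IRQ1 at PC=0 (depth now 1)
Event 6 (INT 0): INT 0 arrives: push (IRQ1, PC=0), enter IRQ0 at PC=0 (depth now 2)
Event 7 (EXEC): [IRQ0] PC=0: DEC 2 -> ACC=-2
Event 8 (EXEC): [IRQ0] PC=1: IRET -> resume IRQ1 at PC=0 (depth now 1)
Event 9 (EXEC): [IRQ1] PC=0: INC 4 -> ACC=2
Event 10 (EXEC): [IRQ1] PC=1: DEC 2 -> ACC=0
Event 11 (EXEC): [IRQ1] PC=2: IRET -> resume MAIN at PC=4 (depth now 0)
Event 12 (INT 1): INT 1 arrives: push (MAIN, PC=4), enter IRQ1 at PC=0 (depth now 1)
Event 13 (INT 0): INT 0 arrives: push (IRQ1, PC=0), enter IRQ0 at PC=0 (depth now 2)
Event 14 (EXEC): [IRQ0] PC=0: DEC 2 -> ACC=-2
Event 15 (EXEC): [IRQ0] PC=1: IRET -> resume IRQ1 at PC=0 (depth now 1)
Event 16 (EXEC): [IRQ1] PC=0: INC 4 -> ACC=2
Event 17 (EXEC): [IRQ1] PC=1: DEC 2 -> ACC=0
Event 18 (EXEC): [IRQ1] PC=2: IRET -> resume MAIN at PC=4 (depth now 0)
Event 19 (INT 1): INT 1 arrives: push (MAIN, PC=4), enter IRQ1 at PC=0 (depth now 1)
Event 20 (EXEC): [IRQ1] PC=0: INC 4 -> ACC=4
Event 21 (EXEC): [IRQ1] PC=1: DEC 2 -> ACC=2
Event 22 (EXEC): [IRQ1] PC=2: IRET -> resume MAIN at PC=4 (depth now 0)
Event 23 (INT 1): INT 1 arrives: push (MAIN, PC=4), enter IRQ1 at PC=0 (depth now 1)
Event 24 (EXEC): [IRQ1] PC=0: INC 4 -> ACC=6
Event 25 (EXEC): [IRQ1] PC=1: DEC 2 -> ACC=4
Event 26 (EXEC): [IRQ1] PC=2: IRET -> resume MAIN at PC=4 (depth now 0)
Event 27 (EXEC): [MAIN] PC=4: INC 1 -> ACC=5
Event 28 (EXEC): [MAIN] PC=5: DEC 3 -> ACC=2
Event 29 (EXEC): [MAIN] PC=6: INC 1 -> ACC=3
Event 30 (EXEC): [MAIN] PC=7: HALT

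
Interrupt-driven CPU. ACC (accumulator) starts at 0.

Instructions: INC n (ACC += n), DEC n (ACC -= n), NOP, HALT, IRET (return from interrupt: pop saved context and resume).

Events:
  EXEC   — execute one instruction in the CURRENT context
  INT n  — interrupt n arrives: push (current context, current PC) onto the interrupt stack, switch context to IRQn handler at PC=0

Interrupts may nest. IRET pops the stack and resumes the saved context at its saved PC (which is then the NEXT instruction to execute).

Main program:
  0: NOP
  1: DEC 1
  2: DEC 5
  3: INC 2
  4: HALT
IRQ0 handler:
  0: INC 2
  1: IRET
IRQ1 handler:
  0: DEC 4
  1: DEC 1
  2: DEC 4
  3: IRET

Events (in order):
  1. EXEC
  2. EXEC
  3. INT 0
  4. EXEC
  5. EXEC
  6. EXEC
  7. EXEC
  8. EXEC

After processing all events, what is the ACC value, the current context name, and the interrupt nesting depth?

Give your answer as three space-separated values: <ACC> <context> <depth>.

Answer: -2 MAIN 0

Derivation:
Event 1 (EXEC): [MAIN] PC=0: NOP
Event 2 (EXEC): [MAIN] PC=1: DEC 1 -> ACC=-1
Event 3 (INT 0): INT 0 arrives: push (MAIN, PC=2), enter IRQ0 at PC=0 (depth now 1)
Event 4 (EXEC): [IRQ0] PC=0: INC 2 -> ACC=1
Event 5 (EXEC): [IRQ0] PC=1: IRET -> resume MAIN at PC=2 (depth now 0)
Event 6 (EXEC): [MAIN] PC=2: DEC 5 -> ACC=-4
Event 7 (EXEC): [MAIN] PC=3: INC 2 -> ACC=-2
Event 8 (EXEC): [MAIN] PC=4: HALT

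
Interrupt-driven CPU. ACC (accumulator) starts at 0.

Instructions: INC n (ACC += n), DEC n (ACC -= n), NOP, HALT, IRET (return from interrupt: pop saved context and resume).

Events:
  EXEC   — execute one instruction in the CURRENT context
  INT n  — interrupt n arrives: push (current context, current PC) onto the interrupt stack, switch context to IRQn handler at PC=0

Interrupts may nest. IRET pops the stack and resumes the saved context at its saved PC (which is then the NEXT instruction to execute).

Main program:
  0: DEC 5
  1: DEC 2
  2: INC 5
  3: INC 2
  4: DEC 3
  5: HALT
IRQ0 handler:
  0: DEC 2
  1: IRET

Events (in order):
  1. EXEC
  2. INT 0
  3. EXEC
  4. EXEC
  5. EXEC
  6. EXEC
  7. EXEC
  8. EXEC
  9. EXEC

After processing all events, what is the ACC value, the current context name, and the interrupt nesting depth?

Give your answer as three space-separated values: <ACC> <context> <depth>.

Event 1 (EXEC): [MAIN] PC=0: DEC 5 -> ACC=-5
Event 2 (INT 0): INT 0 arrives: push (MAIN, PC=1), enter IRQ0 at PC=0 (depth now 1)
Event 3 (EXEC): [IRQ0] PC=0: DEC 2 -> ACC=-7
Event 4 (EXEC): [IRQ0] PC=1: IRET -> resume MAIN at PC=1 (depth now 0)
Event 5 (EXEC): [MAIN] PC=1: DEC 2 -> ACC=-9
Event 6 (EXEC): [MAIN] PC=2: INC 5 -> ACC=-4
Event 7 (EXEC): [MAIN] PC=3: INC 2 -> ACC=-2
Event 8 (EXEC): [MAIN] PC=4: DEC 3 -> ACC=-5
Event 9 (EXEC): [MAIN] PC=5: HALT

Answer: -5 MAIN 0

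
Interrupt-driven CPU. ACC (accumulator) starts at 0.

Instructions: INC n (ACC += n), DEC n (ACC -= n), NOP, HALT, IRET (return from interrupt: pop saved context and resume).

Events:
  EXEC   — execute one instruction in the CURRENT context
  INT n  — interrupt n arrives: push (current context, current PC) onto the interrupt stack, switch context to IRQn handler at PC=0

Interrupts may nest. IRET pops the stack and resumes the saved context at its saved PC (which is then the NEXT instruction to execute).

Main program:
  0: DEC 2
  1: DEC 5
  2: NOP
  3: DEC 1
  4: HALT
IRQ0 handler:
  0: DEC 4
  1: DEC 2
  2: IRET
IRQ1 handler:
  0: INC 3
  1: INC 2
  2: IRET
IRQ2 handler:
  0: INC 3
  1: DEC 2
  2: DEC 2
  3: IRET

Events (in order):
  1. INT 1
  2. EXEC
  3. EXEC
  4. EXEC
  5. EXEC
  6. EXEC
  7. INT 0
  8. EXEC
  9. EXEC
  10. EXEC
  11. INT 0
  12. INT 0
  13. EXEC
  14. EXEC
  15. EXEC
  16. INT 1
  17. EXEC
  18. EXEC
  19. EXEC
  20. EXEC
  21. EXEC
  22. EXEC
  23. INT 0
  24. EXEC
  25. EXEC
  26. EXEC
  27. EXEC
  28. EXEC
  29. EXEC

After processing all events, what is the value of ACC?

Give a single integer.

Event 1 (INT 1): INT 1 arrives: push (MAIN, PC=0), enter IRQ1 at PC=0 (depth now 1)
Event 2 (EXEC): [IRQ1] PC=0: INC 3 -> ACC=3
Event 3 (EXEC): [IRQ1] PC=1: INC 2 -> ACC=5
Event 4 (EXEC): [IRQ1] PC=2: IRET -> resume MAIN at PC=0 (depth now 0)
Event 5 (EXEC): [MAIN] PC=0: DEC 2 -> ACC=3
Event 6 (EXEC): [MAIN] PC=1: DEC 5 -> ACC=-2
Event 7 (INT 0): INT 0 arrives: push (MAIN, PC=2), enter IRQ0 at PC=0 (depth now 1)
Event 8 (EXEC): [IRQ0] PC=0: DEC 4 -> ACC=-6
Event 9 (EXEC): [IRQ0] PC=1: DEC 2 -> ACC=-8
Event 10 (EXEC): [IRQ0] PC=2: IRET -> resume MAIN at PC=2 (depth now 0)
Event 11 (INT 0): INT 0 arrives: push (MAIN, PC=2), enter IRQ0 at PC=0 (depth now 1)
Event 12 (INT 0): INT 0 arrives: push (IRQ0, PC=0), enter IRQ0 at PC=0 (depth now 2)
Event 13 (EXEC): [IRQ0] PC=0: DEC 4 -> ACC=-12
Event 14 (EXEC): [IRQ0] PC=1: DEC 2 -> ACC=-14
Event 15 (EXEC): [IRQ0] PC=2: IRET -> resume IRQ0 at PC=0 (depth now 1)
Event 16 (INT 1): INT 1 arrives: push (IRQ0, PC=0), enter IRQ1 at PC=0 (depth now 2)
Event 17 (EXEC): [IRQ1] PC=0: INC 3 -> ACC=-11
Event 18 (EXEC): [IRQ1] PC=1: INC 2 -> ACC=-9
Event 19 (EXEC): [IRQ1] PC=2: IRET -> resume IRQ0 at PC=0 (depth now 1)
Event 20 (EXEC): [IRQ0] PC=0: DEC 4 -> ACC=-13
Event 21 (EXEC): [IRQ0] PC=1: DEC 2 -> ACC=-15
Event 22 (EXEC): [IRQ0] PC=2: IRET -> resume MAIN at PC=2 (depth now 0)
Event 23 (INT 0): INT 0 arrives: push (MAIN, PC=2), enter IRQ0 at PC=0 (depth now 1)
Event 24 (EXEC): [IRQ0] PC=0: DEC 4 -> ACC=-19
Event 25 (EXEC): [IRQ0] PC=1: DEC 2 -> ACC=-21
Event 26 (EXEC): [IRQ0] PC=2: IRET -> resume MAIN at PC=2 (depth now 0)
Event 27 (EXEC): [MAIN] PC=2: NOP
Event 28 (EXEC): [MAIN] PC=3: DEC 1 -> ACC=-22
Event 29 (EXEC): [MAIN] PC=4: HALT

Answer: -22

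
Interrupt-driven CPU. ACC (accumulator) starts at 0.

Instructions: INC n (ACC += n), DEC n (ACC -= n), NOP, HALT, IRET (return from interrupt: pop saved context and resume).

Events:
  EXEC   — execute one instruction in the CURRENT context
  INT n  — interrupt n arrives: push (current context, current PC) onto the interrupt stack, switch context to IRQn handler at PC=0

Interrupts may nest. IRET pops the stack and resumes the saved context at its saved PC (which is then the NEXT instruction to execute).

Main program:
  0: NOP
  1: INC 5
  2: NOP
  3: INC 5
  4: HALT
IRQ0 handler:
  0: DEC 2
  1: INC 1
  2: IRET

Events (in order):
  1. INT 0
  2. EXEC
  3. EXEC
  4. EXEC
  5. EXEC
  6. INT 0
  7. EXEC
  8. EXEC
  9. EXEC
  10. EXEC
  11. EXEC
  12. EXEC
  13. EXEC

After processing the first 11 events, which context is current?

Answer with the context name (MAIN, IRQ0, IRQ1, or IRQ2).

Event 1 (INT 0): INT 0 arrives: push (MAIN, PC=0), enter IRQ0 at PC=0 (depth now 1)
Event 2 (EXEC): [IRQ0] PC=0: DEC 2 -> ACC=-2
Event 3 (EXEC): [IRQ0] PC=1: INC 1 -> ACC=-1
Event 4 (EXEC): [IRQ0] PC=2: IRET -> resume MAIN at PC=0 (depth now 0)
Event 5 (EXEC): [MAIN] PC=0: NOP
Event 6 (INT 0): INT 0 arrives: push (MAIN, PC=1), enter IRQ0 at PC=0 (depth now 1)
Event 7 (EXEC): [IRQ0] PC=0: DEC 2 -> ACC=-3
Event 8 (EXEC): [IRQ0] PC=1: INC 1 -> ACC=-2
Event 9 (EXEC): [IRQ0] PC=2: IRET -> resume MAIN at PC=1 (depth now 0)
Event 10 (EXEC): [MAIN] PC=1: INC 5 -> ACC=3
Event 11 (EXEC): [MAIN] PC=2: NOP

Answer: MAIN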